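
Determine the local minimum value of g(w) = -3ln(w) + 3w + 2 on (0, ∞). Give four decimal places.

g'(w) = -3/w + 3 = 0 gives w = 1.
g''(w) = 3/w², which is positive for w > 0, so this is a local minimum.
g(1) = -3·ln(1) + 3 + 2 ≈ 5.0000.

5.0000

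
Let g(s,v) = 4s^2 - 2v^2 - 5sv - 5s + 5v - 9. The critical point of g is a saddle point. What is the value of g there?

-196/19

∂g/∂s = 8s - 5v - 5 = 0 and ∂g/∂v = -5s - 4v + 5 = 0, so (s, v) = (15/19, 5/19).
The Hessian has g_{ss} = 8, g_{vv} = -4, g_{sv} = -5, giving D = -57 < 0, so the point is a saddle point.
g(15/19, 5/19) = -196/19.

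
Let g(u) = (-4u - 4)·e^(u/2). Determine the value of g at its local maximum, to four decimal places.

g'(u) = (-4)·e^(u/2) + (-4u - 4)·(1/2)·e^(u/2) = (-2u - 6)·e^(u/2). Since e^(u/2) > 0, the only critical point is u = -3.
g''(-3) has the same sign as -2 < 0, so this is a local maximum.
g(-3) = (8)·e^(-3/2) ≈ 1.7850.

1.7850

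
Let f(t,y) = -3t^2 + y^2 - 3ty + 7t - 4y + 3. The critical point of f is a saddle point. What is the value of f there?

-20/21

∂f/∂t = -6t - 3y + 7 = 0 and ∂f/∂y = -3t + 2y - 4 = 0, so (t, y) = (2/21, 15/7).
The Hessian has f_{tt} = -6, f_{yy} = 2, f_{ty} = -3, giving D = -21 < 0, so the point is a saddle point.
f(2/21, 15/7) = -20/21.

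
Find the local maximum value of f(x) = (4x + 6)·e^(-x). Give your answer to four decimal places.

6.5949

Differentiating with the product rule gives f'(x) = (-4x - 2)·e^(-x). Since e^(-x) > 0, the only critical point is x = -1/2.
f''(-1/2) has the same sign as -4 < 0, so this is a local maximum.
f(-1/2) = (4)·e^(1/2) ≈ 6.5949.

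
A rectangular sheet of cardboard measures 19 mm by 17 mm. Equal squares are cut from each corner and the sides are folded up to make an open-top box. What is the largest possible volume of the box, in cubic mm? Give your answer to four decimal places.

429.0069

With cut size x, the volume is V(x) = x(19 − 2x)(17 − 2x) for 0 < x < 8.5.
V'(x) = 12x^2 − 144x + 323. Setting V'(x) = 0 gives x ≈ 2.9861 (the root in (0, 8.5)).
V''(x) = 24x − 144 is negative there, so this is the maximum; V ≈ 429.0069.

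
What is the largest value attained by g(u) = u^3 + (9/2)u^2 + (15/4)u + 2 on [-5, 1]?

45/4

Differentiating, g'(u) = 3u^2 + 9u + 15/4; which vanishes at u = -5/2 and u = -1/2.
Compare values at every candidate in [-5, 1]: g(-5) = -117/4,  g(-5/2) = 41/8,  g(-1/2) = 9/8,  g(1) = 45/4.
The maximum over the interval is 45/4, attained at u = 1.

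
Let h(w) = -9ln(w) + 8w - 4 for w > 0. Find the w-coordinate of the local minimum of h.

9/8

h'(w) = -9/w + 8 = 0 gives w = 9/8.
h''(w) = 9/w², which is positive for w > 0, so this is a local minimum.
h(9/8) = -9·ln(9/8) + 9 - 4 ≈ 3.9400.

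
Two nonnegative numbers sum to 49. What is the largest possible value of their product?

With x + y = 49, the product is P(x) = x(49 − x).
P'(x) = 49 − 2x = 0 gives x = 49/2; P'' = −2 < 0, so this is the maximum.
P = 49/2·49/2 = 2401/4.

2401/4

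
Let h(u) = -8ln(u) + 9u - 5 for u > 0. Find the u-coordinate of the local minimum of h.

8/9

h'(u) = -8/u + 9 = 0 gives u = 8/9.
h''(u) = 8/u², which is positive for u > 0, so this is a local minimum.
h(8/9) = -8·ln(8/9) + 8 - 5 ≈ 3.9423.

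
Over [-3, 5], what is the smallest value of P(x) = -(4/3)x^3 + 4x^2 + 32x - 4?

P'(x) = -4x^2 + 8x + 32, which vanishes at x = -2 and x = 4.
Evaluating at the critical points and endpoints: P(-3) = -28,  P(-2) = -124/3,  P(4) = 308/3,  P(5) = 268/3.
The minimum over the interval is -124/3, attained at x = -2.

-124/3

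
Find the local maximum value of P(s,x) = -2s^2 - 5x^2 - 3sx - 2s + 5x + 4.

224/31

∂P/∂s = -4s - 3x - 2 = 0 and ∂P/∂x = -3s - 10x + 5 = 0, so (s, x) = (-35/31, 26/31).
The Hessian has P_{ss} = -4, P_{xx} = -10, P_{sx} = -3, giving D = 31 > 0 with P_{ss} < 0, so the point is a local maximum.
P(-35/31, 26/31) = 224/31.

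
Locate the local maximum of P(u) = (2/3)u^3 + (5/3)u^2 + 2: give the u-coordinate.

-5/3

Critical points: P'(u) = 2u^2 + (10/3)u vanishes at u = -5/3, 0.
P''(u) = 4u + 10/3. P''(-5/3) = -10/3 < 0 ⇒ local maximum; P''(0) = 10/3 > 0 ⇒ local minimum.
So the local maximum value is P(-5/3) = 287/81.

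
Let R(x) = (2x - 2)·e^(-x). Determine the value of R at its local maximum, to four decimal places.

0.2707

R'(x) = 2·e^(-x) + (2x - 2)·(-1)·e^(-x) = (-2x + 4)·e^(-x). Since e^(-x) > 0, the only critical point is x = 2.
R''(2) has the same sign as -2 < 0, so this is a local maximum.
R(2) = (2)·e^(-2) ≈ 0.2707.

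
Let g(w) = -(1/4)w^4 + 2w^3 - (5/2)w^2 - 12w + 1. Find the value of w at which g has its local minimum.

3

g'(w) = -w^3 + 6w^2 - 5w - 12 = 0 at w = -1, 3, 4.
g''(w) = -3w^2 + 12w - 5. g''(-1) = -20 < 0 ⇒ local maximum; g''(3) = 4 > 0 ⇒ local minimum; g''(4) = -5 < 0 ⇒ local maximum.
So the local minimum value is g(3) = -95/4.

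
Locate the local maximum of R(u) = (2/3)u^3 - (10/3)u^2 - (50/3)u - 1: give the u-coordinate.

R'(u) = 2u^2 - (20/3)u - 50/3. Setting R'(u) = 0 gives u ∈ {-5/3, 5}.
Since R''(u) = 4u - 20/3, we get R''(-5/3) = -40/3 < 0 ⇒ local maximum; R''(5) = 40/3 > 0 ⇒ local minimum.
The local maximum is R(-5/3) = 1169/81.

-5/3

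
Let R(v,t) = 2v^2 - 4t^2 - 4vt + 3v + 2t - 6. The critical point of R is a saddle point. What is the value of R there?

∂R/∂v = 4v - 4t + 3 = 0 and ∂R/∂t = -4v - 8t + 2 = 0, so (v, t) = (-1/3, 5/12).
The Hessian has R_{vv} = 4, R_{tt} = -8, R_{vt} = -4, giving D = -48 < 0, so the point is a saddle point.
R(-1/3, 5/12) = -73/12.

-73/12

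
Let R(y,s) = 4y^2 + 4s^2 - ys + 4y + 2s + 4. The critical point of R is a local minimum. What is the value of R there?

164/63

∂R/∂y = 8y - s + 4 = 0 and ∂R/∂s = -y + 8s + 2 = 0, so (y, s) = (-34/63, -20/63).
The Hessian has R_{yy} = 8, R_{ss} = 8, R_{ys} = -1, giving D = 63 > 0 with R_{yy} > 0, so the point is a local minimum.
R(-34/63, -20/63) = 164/63.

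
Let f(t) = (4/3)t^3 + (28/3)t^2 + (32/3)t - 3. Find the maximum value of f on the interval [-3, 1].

Differentiating, f'(t) = 4t^2 + (56/3)t + 32/3; whose only zero in [-3, 1] is t = -2/3.
Evaluating at the critical points and endpoints: f(-3) = 13; f(-2/3) = -515/81; f(1) = 55/3.
So the maximum is f(1) = 55/3.

55/3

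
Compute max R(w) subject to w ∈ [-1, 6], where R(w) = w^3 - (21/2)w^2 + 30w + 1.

R'(w) = 3w^2 - 21w + 30, which vanishes at w = 2 and w = 5.
Compare values at every candidate in [-1, 6]: R(-1) = -81/2,  R(2) = 27,  R(5) = 27/2,  R(6) = 19.
The maximum over the interval is 27, attained at w = 2.

27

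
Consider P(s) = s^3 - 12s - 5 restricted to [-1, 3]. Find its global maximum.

6

Differentiating, P'(s) = 3s^2 - 12; whose only zero in [-1, 3] is s = 2.
Evaluating at the critical points and endpoints: P(-1) = 6; P(2) = -21; P(3) = -14.
Hence the absolute maximum is 6 at s = -1.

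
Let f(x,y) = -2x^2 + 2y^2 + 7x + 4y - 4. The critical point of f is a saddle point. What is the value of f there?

∂f/∂x = -4x + 7 = 0 and ∂f/∂y = 4y + 4 = 0, so (x, y) = (7/4, -1).
The Hessian has f_{xx} = -4, f_{yy} = 4, f_{xy} = 0, giving D = -16 < 0, so the point is a saddle point.
f(7/4, -1) = 1/8.

1/8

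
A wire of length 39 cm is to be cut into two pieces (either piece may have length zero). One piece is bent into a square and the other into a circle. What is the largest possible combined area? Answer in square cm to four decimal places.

Let x be the length used for the square. Square side x/4; circle radius (39−x)/(2π).
A(x) = (x/4)² + π·((39−x)/(2π))² = x²/16 + (39−x)²/(4π) for 0 ≤ x ≤ 39. A'(x) = x/8 − (39−x)/(2π) = 0 gives x = 4·39/(π+4) ≈ 21.8439.
A'' > 0, so the interior critical point is a minimum; the maximum is at an endpoint. A(0) = 121.0373 and A(39) = 95.0625, so the largest area is 121.0373.

121.0373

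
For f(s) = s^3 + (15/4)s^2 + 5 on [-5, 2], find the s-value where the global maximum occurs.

The derivative is 3s^2 + (15/2)s, which vanishes at s = -5/2 and s = 0.
Compare values at every candidate in [-5, 2]: f(-5) = -105/4, f(-5/2) = 205/16, f(0) = 5, f(2) = 28.
Hence the absolute maximum is 28 at s = 2.

2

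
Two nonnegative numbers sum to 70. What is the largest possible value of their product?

With x + y = 70, the product is P(x) = x(70 − x).
P'(x) = 70 − 2x = 0 gives x = 35; P'' = −2 < 0, so this is the maximum.
P = 35·35 = 1225.

1225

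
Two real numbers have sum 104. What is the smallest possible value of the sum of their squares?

With a + b = 104, a^2 + b^2 = a^2 + (104 − a)^2.
The derivative 2a − 2(104 − a) = 4a − 208 vanishes at a = 52; second derivative 4 > 0, a minimum.
The minimum is 2·(52)^2 = 5408.

5408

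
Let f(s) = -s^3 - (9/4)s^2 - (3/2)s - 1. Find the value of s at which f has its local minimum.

-1

f'(s) = -3s^2 - (9/2)s - 3/2 = 0 at s = -1, -1/2.
f''(s) = -6s - 9/2. f''(-1) = 3/2 > 0 ⇒ local minimum; f''(-1/2) = -3/2 < 0 ⇒ local maximum.
Thus f has its local minimum at s = -1, with value -3/4.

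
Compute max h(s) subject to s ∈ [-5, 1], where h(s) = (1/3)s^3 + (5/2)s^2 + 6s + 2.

65/6

h'(s) = s^2 + 5s + 6, which vanishes at s = -3 and s = -2.
Candidates: h(-5) = -43/6,  h(-3) = -5/2,  h(-2) = -8/3,  h(1) = 65/6.
The maximum over the interval is 65/6, attained at s = 1.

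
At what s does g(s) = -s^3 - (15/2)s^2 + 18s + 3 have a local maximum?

1

Critical points: g'(s) = -3s^2 - 15s + 18 vanishes at s = -6, 1.
Second-derivative test with g''(s) = -6s - 15: g''(-6) = 21 > 0 ⇒ local minimum; g''(1) = -21 < 0 ⇒ local maximum.
Thus g has its local maximum at s = 1, with value 25/2.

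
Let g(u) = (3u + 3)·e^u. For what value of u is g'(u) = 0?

Differentiating with the product rule gives g'(u) = (3u + 6)·e^u. Since e^u > 0, the only critical point is u = -2.
g''(-2) has the same sign as 3 > 0, so this is a local minimum.
g(-2) = (-3)·e^(-2) ≈ -0.4060.

-2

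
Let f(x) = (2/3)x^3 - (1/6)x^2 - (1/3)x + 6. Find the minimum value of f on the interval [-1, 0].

Differentiating, f'(x) = 2x^2 - (1/3)x - 1/3; whose only zero in [-1, 0] is x = -1/3.
Compare values at every candidate in [-1, 0]: f(-1) = 11/2; f(-1/3) = 983/162; f(0) = 6.
So the minimum is f(-1) = 11/2.

11/2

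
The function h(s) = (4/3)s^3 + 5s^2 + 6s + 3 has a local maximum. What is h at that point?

h'(s) = 4s^2 + 10s + 6. Setting h'(s) = 0 gives s ∈ {-3/2, -1}.
h''(s) = 8s + 10. h''(-3/2) = -2 < 0 ⇒ local maximum; h''(-1) = 2 > 0 ⇒ local minimum.
So the local maximum value is h(-3/2) = 3/4.

3/4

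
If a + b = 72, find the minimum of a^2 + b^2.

2592

With a + b = 72, a^2 + b^2 = a^2 + (72 − a)^2.
The derivative 2a − 2(72 − a) = 4a − 144 vanishes at a = 36; second derivative 4 > 0, a minimum.
The minimum is 2·(36)^2 = 2592.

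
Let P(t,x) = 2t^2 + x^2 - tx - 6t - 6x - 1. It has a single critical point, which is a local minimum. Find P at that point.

-151/7

∂P/∂t = 4t - x - 6 = 0 and ∂P/∂x = -t + 2x - 6 = 0, so (t, x) = (18/7, 30/7).
The Hessian has P_{tt} = 4, P_{xx} = 2, P_{tx} = -1, giving D = 7 > 0 with P_{tt} > 0, so the point is a local minimum.
P(18/7, 30/7) = -151/7.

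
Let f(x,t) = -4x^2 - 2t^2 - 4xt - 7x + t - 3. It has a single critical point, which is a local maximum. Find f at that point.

∂f/∂x = -8x - 4t - 7 = 0 and ∂f/∂t = -4x - 4t + 1 = 0, so (x, t) = (-2, 9/4).
The Hessian has f_{xx} = -8, f_{tt} = -4, f_{xt} = -4, giving D = 16 > 0 with f_{xx} < 0, so the point is a local maximum.
f(-2, 9/4) = 41/8.

41/8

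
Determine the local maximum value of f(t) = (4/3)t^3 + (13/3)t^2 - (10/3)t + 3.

Critical points: f'(t) = 4t^2 + (26/3)t - 10/3 vanishes at t = -5/2, 1/3.
Since f''(t) = 8t + 26/3, we get f''(-5/2) = -34/3 < 0 ⇒ local maximum; f''(1/3) = 34/3 > 0 ⇒ local minimum.
The local maximum is f(-5/2) = 211/12.

211/12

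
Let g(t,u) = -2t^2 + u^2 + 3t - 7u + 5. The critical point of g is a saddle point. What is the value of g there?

-49/8

∂g/∂t = -4t + 3 = 0 and ∂g/∂u = 2u - 7 = 0, so (t, u) = (3/4, 7/2).
The Hessian has g_{tt} = -4, g_{uu} = 2, g_{tu} = 0, giving D = -8 < 0, so the point is a saddle point.
g(3/4, 7/2) = -49/8.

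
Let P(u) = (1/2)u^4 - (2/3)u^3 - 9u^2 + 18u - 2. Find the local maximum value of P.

Critical points: P'(u) = 2u^3 - 2u^2 - 18u + 18 vanishes at u = -3, 1, 3.
Second-derivative test with P''(u) = 6u^2 - 4u - 18: P''(-3) = 48 > 0 ⇒ local minimum; P''(1) = -16 < 0 ⇒ local maximum; P''(3) = 24 > 0 ⇒ local minimum.
So the local maximum value is P(1) = 41/6.

41/6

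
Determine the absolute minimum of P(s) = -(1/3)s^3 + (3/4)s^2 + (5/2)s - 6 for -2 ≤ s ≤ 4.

-89/12

P'(s) = -s^2 + (3/2)s + 5/2, which vanishes at s = -1 and s = 5/2.
Evaluating at the critical points and endpoints: P(-2) = -16/3,  P(-1) = -89/12,  P(5/2) = -13/48,  P(4) = -16/3.
The minimum over the interval is -89/12, attained at s = -1.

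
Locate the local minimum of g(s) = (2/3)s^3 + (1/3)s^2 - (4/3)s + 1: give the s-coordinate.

Critical points: g'(s) = 2s^2 + (2/3)s - 4/3 vanishes at s = -1, 2/3.
g''(s) = 4s + 2/3. g''(-1) = -10/3 < 0 ⇒ local maximum; g''(2/3) = 10/3 > 0 ⇒ local minimum.
The local minimum is g(2/3) = 37/81.

2/3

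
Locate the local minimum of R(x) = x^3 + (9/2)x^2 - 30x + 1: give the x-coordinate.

2

R'(x) = 3x^2 + 9x - 30. Setting R'(x) = 0 gives x ∈ {-5, 2}.
Since R''(x) = 6x + 9, we get R''(-5) = -21 < 0 ⇒ local maximum; R''(2) = 21 > 0 ⇒ local minimum.
So the local minimum value is R(2) = -33.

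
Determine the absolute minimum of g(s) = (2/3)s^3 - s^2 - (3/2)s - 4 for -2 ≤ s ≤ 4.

g'(s) = 2s^2 - 2s - 3/2, which vanishes at s = -1/2 and s = 3/2.
Candidates: g(-2) = -31/3,  g(-1/2) = -43/12,  g(3/2) = -25/4,  g(4) = 50/3.
Hence the absolute minimum is -31/3 at s = -2.

-31/3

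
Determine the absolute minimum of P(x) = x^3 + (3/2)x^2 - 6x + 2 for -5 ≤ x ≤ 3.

-111/2

The derivative is 3x^2 + 3x - 6, which vanishes at x = -2 and x = 1.
Compare values at every candidate in [-5, 3]: P(-5) = -111/2; P(-2) = 12; P(1) = -3/2; P(3) = 49/2.
So the minimum is P(-5) = -111/2.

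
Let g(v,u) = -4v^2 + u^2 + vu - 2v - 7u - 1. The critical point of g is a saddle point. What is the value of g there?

-223/17

∂g/∂v = -8v + u - 2 = 0 and ∂g/∂u = v + 2u - 7 = 0, so (v, u) = (3/17, 58/17).
The Hessian has g_{vv} = -8, g_{uu} = 2, g_{vu} = 1, giving D = -17 < 0, so the point is a saddle point.
g(3/17, 58/17) = -223/17.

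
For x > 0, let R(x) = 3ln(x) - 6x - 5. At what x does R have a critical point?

R'(x) = 3/x − 6 = 0 gives x = 1/2.
R''(x) = -3/x², which is negative for x > 0, so this is a local maximum.
R(1/2) = 3·ln(1/2) - 3 - 5 ≈ -10.0794.

1/2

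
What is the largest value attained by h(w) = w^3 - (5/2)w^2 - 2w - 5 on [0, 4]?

The derivative is 3w^2 - 5w - 2, whose only zero in [0, 4] is w = 2.
Evaluating at the critical points and endpoints: h(0) = -5,  h(2) = -11,  h(4) = 11.
So the maximum is h(4) = 11.

11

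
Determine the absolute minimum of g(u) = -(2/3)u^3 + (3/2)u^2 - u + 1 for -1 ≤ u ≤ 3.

The derivative is -2u^2 + 3u - 1, which vanishes at u = 1/2 and u = 1.
Evaluating at the critical points and endpoints: g(-1) = 25/6, g(1/2) = 19/24, g(1) = 5/6, g(3) = -13/2.
Hence the absolute minimum is -13/2 at u = 3.

-13/2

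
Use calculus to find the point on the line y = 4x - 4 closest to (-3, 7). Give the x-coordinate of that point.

Minimize D(x)^2 = (x + 3)^2 + (4x - 11)^2.
d/dx[D^2] = 2(x + 3) + 2·4·(4x - 11) = 0 ⇒ x = 41/17.
Then y = 96/17 and the distance is √(529/17) ≈ 5.5783.

41/17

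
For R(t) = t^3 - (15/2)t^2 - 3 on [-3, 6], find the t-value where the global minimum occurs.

The derivative is 3t^2 - 15t, which vanishes at t = 0 and t = 5.
Evaluating at the critical points and endpoints: R(-3) = -195/2; R(0) = -3; R(5) = -131/2; R(6) = -57.
The minimum over the interval is -195/2, attained at t = -3.

-3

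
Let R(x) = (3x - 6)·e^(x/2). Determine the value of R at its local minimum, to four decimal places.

R'(x) = 3·e^(x/2) + (3x - 6)·(1/2)·e^(x/2) = ((3/2)x)·e^(x/2). Since e^(x/2) > 0, the only critical point is x = 0.
R''(0) has the same sign as 3/2 > 0, so this is a local minimum.
R(0) = (-6)·e^(0) ≈ -6.0000.

-6.0000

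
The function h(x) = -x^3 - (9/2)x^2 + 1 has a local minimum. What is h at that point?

Critical points: h'(x) = -3x^2 - 9x vanishes at x = -3, 0.
Since h''(x) = -6x - 9, we get h''(-3) = 9 > 0 ⇒ local minimum; h''(0) = -9 < 0 ⇒ local maximum.
The local minimum is h(-3) = -25/2.

-25/2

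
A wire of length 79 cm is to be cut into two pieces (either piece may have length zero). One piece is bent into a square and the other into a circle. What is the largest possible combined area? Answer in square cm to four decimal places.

496.6430

Let x be the length used for the square. Square side x/4; circle radius (79−x)/(2π).
A(x) = (x/4)² + π·((79−x)/(2π))² = x²/16 + (79−x)²/(4π) for 0 ≤ x ≤ 79. A'(x) = x/8 − (79−x)/(2π) = 0 gives x = 4·79/(π+4) ≈ 44.2478.
A'' > 0, so the interior critical point is a minimum; the maximum is at an endpoint. A(0) = 496.6430 and A(79) = 390.0625, so the largest area is 496.6430.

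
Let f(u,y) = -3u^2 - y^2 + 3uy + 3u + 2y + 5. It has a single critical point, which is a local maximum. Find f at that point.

18

∂f/∂u = -6u + 3y + 3 = 0 and ∂f/∂y = 3u - 2y + 2 = 0, so (u, y) = (4, 7).
The Hessian has f_{uu} = -6, f_{yy} = -2, f_{uy} = 3, giving D = 3 > 0 with f_{uu} < 0, so the point is a local maximum.
f(4, 7) = 18.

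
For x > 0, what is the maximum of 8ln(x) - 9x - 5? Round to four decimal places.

h'(x) = 8/x − 9 = 0 gives x = 8/9.
h''(x) = -8/x², which is negative for x > 0, so this is a local maximum.
h(8/9) = 8·ln(8/9) - 8 - 5 ≈ -13.9423.

-13.9423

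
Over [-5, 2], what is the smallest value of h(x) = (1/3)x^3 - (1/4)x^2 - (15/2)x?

-40/3

Differentiating, h'(x) = x^2 - (1/2)x - 15/2; whose only zero in [-5, 2] is x = -5/2.
Evaluating at the critical points and endpoints: h(-5) = -125/12, h(-5/2) = 575/48, h(2) = -40/3.
The minimum over the interval is -40/3, attained at x = 2.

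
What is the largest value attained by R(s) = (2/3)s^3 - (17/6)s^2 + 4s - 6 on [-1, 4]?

22/3

Differentiating, R'(s) = 2s^2 - (17/3)s + 4; which vanishes at s = 4/3 and s = 3/2.
Candidates: R(-1) = -27/2, R(4/3) = -334/81, R(3/2) = -33/8, R(4) = 22/3.
The maximum over the interval is 22/3, attained at s = 4.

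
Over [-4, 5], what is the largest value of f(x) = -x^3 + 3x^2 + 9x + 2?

78

f'(x) = -3x^2 + 6x + 9, which vanishes at x = -1 and x = 3.
Evaluating at the critical points and endpoints: f(-4) = 78, f(-1) = -3, f(3) = 29, f(5) = -3.
Hence the absolute maximum is 78 at x = -4.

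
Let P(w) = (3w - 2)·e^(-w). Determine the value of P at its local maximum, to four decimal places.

By the product rule, P'(w) = (-3w + 5)·e^(-w). Since e^(-w) > 0, the only critical point is w = 5/3.
P''(5/3) has the same sign as -3 < 0, so this is a local maximum.
P(5/3) = (3)·e^(-5/3) ≈ 0.5666.

0.5666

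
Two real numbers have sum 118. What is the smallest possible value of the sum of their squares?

6962

With a + b = 118, a^2 + b^2 = a^2 + (118 − a)^2.
The derivative 2a − 2(118 − a) = 4a − 236 vanishes at a = 59; second derivative 4 > 0, a minimum.
The minimum is 2·(59)^2 = 6962.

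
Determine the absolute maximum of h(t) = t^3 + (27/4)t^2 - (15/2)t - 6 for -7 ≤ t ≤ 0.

The derivative is 3t^2 + (27/2)t - 15/2, whose only zero in [-7, 0] is t = -5.
Candidates: h(-7) = 137/4,  h(-5) = 301/4,  h(0) = -6.
So the maximum is h(-5) = 301/4.

301/4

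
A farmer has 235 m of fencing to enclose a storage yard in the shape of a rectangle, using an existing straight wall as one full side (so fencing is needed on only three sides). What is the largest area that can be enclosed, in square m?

55225/8

Let the sides perpendicular to the wall have length x and the parallel side y, so 2x + y = 235 and the area is A = xy = x(235 − 2x).
A'(x) = 235 − 4x = 0 gives x = 235/4, and A''(x) = −4 < 0 confirms a maximum.
Then y = 235 − 2·235/4 = 235/2 and A = 55225/8.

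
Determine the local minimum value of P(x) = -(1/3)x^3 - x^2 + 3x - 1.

-10

Critical points: P'(x) = -x^2 - 2x + 3 vanishes at x = -3, 1.
Second-derivative test with P''(x) = -2x - 2: P''(-3) = 4 > 0 ⇒ local minimum; P''(1) = -4 < 0 ⇒ local maximum.
So the local minimum value is P(-3) = -10.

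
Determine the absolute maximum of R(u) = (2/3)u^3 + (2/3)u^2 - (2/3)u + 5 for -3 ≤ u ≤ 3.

Differentiating, R'(u) = 2u^2 + (4/3)u - 2/3; which vanishes at u = -1 and u = 1/3.
Evaluating at the critical points and endpoints: R(-3) = -5; R(-1) = 17/3; R(1/3) = 395/81; R(3) = 27.
The maximum over the interval is 27, attained at u = 3.

27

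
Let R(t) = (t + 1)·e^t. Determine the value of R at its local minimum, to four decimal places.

-0.1353

By the product rule, R'(t) = (t + 2)·e^t. Since e^t > 0, the only critical point is t = -2.
R''(-2) has the same sign as 1 > 0, so this is a local minimum.
R(-2) = (-1)·e^(-2) ≈ -0.1353.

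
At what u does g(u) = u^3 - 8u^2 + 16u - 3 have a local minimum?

4

Critical points: g'(u) = 3u^2 - 16u + 16 vanishes at u = 4/3, 4.
Second-derivative test with g''(u) = 6u - 16: g''(4/3) = -8 < 0 ⇒ local maximum; g''(4) = 8 > 0 ⇒ local minimum.
The local minimum is g(4) = -3.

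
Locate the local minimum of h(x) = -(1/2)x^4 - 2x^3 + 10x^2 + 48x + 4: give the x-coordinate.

Critical points: h'(x) = -2x^3 - 6x^2 + 20x + 48 vanishes at x = -4, -2, 3.
h''(x) = -6x^2 - 12x + 20. h''(-4) = -28 < 0 ⇒ local maximum; h''(-2) = 20 > 0 ⇒ local minimum; h''(3) = -70 < 0 ⇒ local maximum.
So the local minimum value is h(-2) = -44.

-2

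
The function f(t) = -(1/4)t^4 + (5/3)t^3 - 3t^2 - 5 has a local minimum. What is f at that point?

f'(t) = -t^3 + 5t^2 - 6t. Setting f'(t) = 0 gives t ∈ {0, 2, 3}.
Second-derivative test with f''(t) = -3t^2 + 10t - 6: f''(0) = -6 < 0 ⇒ local maximum; f''(2) = 2 > 0 ⇒ local minimum; f''(3) = -3 < 0 ⇒ local maximum.
So the local minimum value is f(2) = -23/3.

-23/3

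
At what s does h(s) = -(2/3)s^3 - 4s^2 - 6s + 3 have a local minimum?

-3

Critical points: h'(s) = -2s^2 - 8s - 6 vanishes at s = -3, -1.
Since h''(s) = -4s - 8, we get h''(-3) = 4 > 0 ⇒ local minimum; h''(-1) = -4 < 0 ⇒ local maximum.
So the local minimum value is h(-3) = 3.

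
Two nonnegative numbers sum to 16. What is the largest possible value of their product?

With x + y = 16, the product is P(x) = x(16 − x).
P'(x) = 16 − 2x = 0 gives x = 8; P'' = −2 < 0, so this is the maximum.
P = 8·8 = 64.

64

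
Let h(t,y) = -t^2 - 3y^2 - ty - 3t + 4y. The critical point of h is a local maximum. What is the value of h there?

5

∂h/∂t = -2t - y - 3 = 0 and ∂h/∂y = -t - 6y + 4 = 0, so (t, y) = (-2, 1).
The Hessian has h_{tt} = -2, h_{yy} = -6, h_{ty} = -1, giving D = 11 > 0 with h_{tt} < 0, so the point is a local maximum.
h(-2, 1) = 5.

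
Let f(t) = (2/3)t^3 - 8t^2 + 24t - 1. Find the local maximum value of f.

61/3

f'(t) = 2t^2 - 16t + 24. Setting f'(t) = 0 gives t ∈ {2, 6}.
f''(t) = 4t - 16. f''(2) = -8 < 0 ⇒ local maximum; f''(6) = 8 > 0 ⇒ local minimum.
So the local maximum value is f(2) = 61/3.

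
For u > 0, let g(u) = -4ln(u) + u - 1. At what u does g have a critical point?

4

g'(u) = -4/u + 1 = 0 gives u = 4.
g''(u) = 4/u², which is positive for u > 0, so this is a local minimum.
g(4) = -4·ln(4) + 4 - 1 ≈ -2.5452.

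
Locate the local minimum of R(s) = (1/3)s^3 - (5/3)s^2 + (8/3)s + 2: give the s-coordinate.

R'(s) = s^2 - (10/3)s + 8/3 = 0 at s = 4/3, 2.
R''(s) = 2s - 10/3. R''(4/3) = -2/3 < 0 ⇒ local maximum; R''(2) = 2/3 > 0 ⇒ local minimum.
The local minimum is R(2) = 10/3.

2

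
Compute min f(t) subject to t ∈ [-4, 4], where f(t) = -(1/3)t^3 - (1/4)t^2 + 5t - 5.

-665/48

The derivative is -t^2 - (1/2)t + 5, which vanishes at t = -5/2 and t = 2.
Evaluating at the critical points and endpoints: f(-4) = -23/3,  f(-5/2) = -665/48,  f(2) = 4/3,  f(4) = -31/3.
So the minimum is f(-5/2) = -665/48.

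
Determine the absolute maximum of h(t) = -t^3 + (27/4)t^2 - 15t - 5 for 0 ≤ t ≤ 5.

h'(t) = -3t^2 + (27/2)t - 15, which vanishes at t = 2 and t = 5/2.
Candidates: h(0) = -5, h(2) = -16, h(5/2) = -255/16, h(5) = -145/4.
The maximum over the interval is -5, attained at t = 0.

-5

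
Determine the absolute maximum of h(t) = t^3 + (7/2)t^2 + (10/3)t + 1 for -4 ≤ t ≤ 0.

h'(t) = 3t^2 + 7t + 10/3, which vanishes at t = -5/3 and t = -2/3.
Evaluating at the critical points and endpoints: h(-4) = -61/3; h(-5/3) = 29/54; h(-2/3) = 1/27; h(0) = 1.
The maximum over the interval is 1, attained at t = 0.

1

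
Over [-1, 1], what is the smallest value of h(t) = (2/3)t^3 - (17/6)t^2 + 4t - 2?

-19/2

Differentiating, h'(t) = 2t^2 - (17/3)t + 4; which has no zeros in [-1, 1].
Candidates: h(-1) = -19/2, h(1) = -1/6.
Hence the absolute minimum is -19/2 at t = -1.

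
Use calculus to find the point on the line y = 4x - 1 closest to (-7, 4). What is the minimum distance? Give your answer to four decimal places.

Minimize D(x)^2 = (x + 7)^2 + (4x - 5)^2.
d/dx[D^2] = 2(x + 7) + 2·4·(4x - 5) = 0 ⇒ x = 13/17.
Then y = 35/17 and the distance is √(1089/17) ≈ 8.0037.

8.0037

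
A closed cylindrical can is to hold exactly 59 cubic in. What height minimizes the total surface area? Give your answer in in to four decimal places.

4.2194

With radius r and height h, πr²h = 59 so h = 59/(πr²), and S(r) = 2πr² + 2πrh = 2πr² + 2·59/r.
S'(r) = 4πr − 2·59/r² = 0 ⇒ r³ = 59/(2π), so r ≈ 2.1097 and h = 2r ≈ 4.2194.
S''(r) = 4π + 4·59/r³ > 0, so this is the minimum; S ≈ 83.8975.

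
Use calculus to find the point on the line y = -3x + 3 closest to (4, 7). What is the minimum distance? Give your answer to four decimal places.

5.0596

Minimize D(x)^2 = (x - 4)^2 + (-3x - 4)^2.
d/dx[D^2] = 2(x - 4) + 2·(-3)·(-3x - 4) = 0 ⇒ x = -4/5.
Then y = 27/5 and the distance is √(128/5) ≈ 5.0596.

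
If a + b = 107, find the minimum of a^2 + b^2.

11449/2

With a + b = 107, a^2 + b^2 = a^2 + (107 − a)^2.
The derivative 2a − 2(107 − a) = 4a − 214 vanishes at a = 107/2; second derivative 4 > 0, a minimum.
The minimum is 2·(107/2)^2 = 11449/2.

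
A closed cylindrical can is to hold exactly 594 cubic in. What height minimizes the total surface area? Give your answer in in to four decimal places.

9.1110

With radius r and height h, πr²h = 594 so h = 594/(πr²), and S(r) = 2πr² + 2πrh = 2πr² + 2·594/r.
S'(r) = 4πr − 2·594/r² = 0 ⇒ r³ = 594/(2π), so r ≈ 4.5555 and h = 2r ≈ 9.1110.
S''(r) = 4π + 4·594/r³ > 0, so this is the minimum; S ≈ 391.1760.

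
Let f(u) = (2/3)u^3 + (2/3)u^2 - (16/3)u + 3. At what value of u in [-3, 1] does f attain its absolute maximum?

f'(u) = 2u^2 + (4/3)u - 16/3, whose only zero in [-3, 1] is u = -2.
Evaluating at the critical points and endpoints: f(-3) = 7, f(-2) = 11, f(1) = -1.
The maximum over the interval is 11, attained at u = -2.

-2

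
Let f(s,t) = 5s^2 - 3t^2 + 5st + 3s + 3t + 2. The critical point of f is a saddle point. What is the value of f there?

143/85

∂f/∂s = 10s + 5t + 3 = 0 and ∂f/∂t = 5s - 6t + 3 = 0, so (s, t) = (-33/85, 3/17).
The Hessian has f_{ss} = 10, f_{tt} = -6, f_{st} = 5, giving D = -85 < 0, so the point is a saddle point.
f(-33/85, 3/17) = 143/85.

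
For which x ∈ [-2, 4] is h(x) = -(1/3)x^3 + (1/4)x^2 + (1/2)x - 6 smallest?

4

h'(x) = -x^2 + (1/2)x + 1/2, which vanishes at x = -1/2 and x = 1.
Candidates: h(-2) = -10/3, h(-1/2) = -295/48, h(1) = -67/12, h(4) = -64/3.
Hence the absolute minimum is -64/3 at x = 4.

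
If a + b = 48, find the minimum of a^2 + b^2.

With a + b = 48, a^2 + b^2 = a^2 + (48 − a)^2.
The derivative 2a − 2(48 − a) = 4a − 96 vanishes at a = 24; second derivative 4 > 0, a minimum.
The minimum is 2·(24)^2 = 1152.

1152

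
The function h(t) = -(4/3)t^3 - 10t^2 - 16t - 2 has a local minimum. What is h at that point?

-38/3

h'(t) = -4t^2 - 20t - 16. Setting h'(t) = 0 gives t ∈ {-4, -1}.
Second-derivative test with h''(t) = -8t - 20: h''(-4) = 12 > 0 ⇒ local minimum; h''(-1) = -12 < 0 ⇒ local maximum.
So the local minimum value is h(-4) = -38/3.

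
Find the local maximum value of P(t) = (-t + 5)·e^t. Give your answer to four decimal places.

P'(t) = (-1)·e^t + (-t + 5)·1·e^t = (-t + 4)·e^t. Since e^t > 0, the only critical point is t = 4.
P''(4) has the same sign as -1 < 0, so this is a local maximum.
P(4) = (1)·e^(4) ≈ 54.5982.

54.5982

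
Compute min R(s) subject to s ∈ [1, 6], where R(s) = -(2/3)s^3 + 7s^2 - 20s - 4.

-64/3

The derivative is -2s^2 + 14s - 20, which vanishes at s = 2 and s = 5.
Compare values at every candidate in [1, 6]: R(1) = -53/3,  R(2) = -64/3,  R(5) = -37/3,  R(6) = -16.
The minimum over the interval is -64/3, attained at s = 2.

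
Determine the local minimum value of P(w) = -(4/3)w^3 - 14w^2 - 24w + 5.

Critical points: P'(w) = -4w^2 - 28w - 24 vanishes at w = -6, -1.
P''(w) = -8w - 28. P''(-6) = 20 > 0 ⇒ local minimum; P''(-1) = -20 < 0 ⇒ local maximum.
Thus P has its local minimum at w = -6, with value -67.

-67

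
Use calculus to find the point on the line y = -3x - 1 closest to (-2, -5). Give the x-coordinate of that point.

Minimize D(x)^2 = (x + 2)^2 + (-3x + 4)^2.
d/dx[D^2] = 2(x + 2) + 2·(-3)·(-3x + 4) = 0 ⇒ x = 1.
Then y = -4 and the distance is √(10) ≈ 3.1623.

1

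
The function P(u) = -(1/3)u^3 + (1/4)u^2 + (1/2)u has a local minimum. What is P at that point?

-7/48

P'(u) = -u^2 + (1/2)u + 1/2. Setting P'(u) = 0 gives u ∈ {-1/2, 1}.
Second-derivative test with P''(u) = -2u + 1/2: P''(-1/2) = 3/2 > 0 ⇒ local minimum; P''(1) = -3/2 < 0 ⇒ local maximum.
Thus P has its local minimum at u = -1/2, with value -7/48.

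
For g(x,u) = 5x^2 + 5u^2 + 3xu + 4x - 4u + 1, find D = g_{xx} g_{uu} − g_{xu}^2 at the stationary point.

91

∂g/∂x = 10x + 3u + 4 = 0 and ∂g/∂u = 3x + 10u - 4 = 0, so (x, u) = (-4/7, 4/7).
The Hessian has g_{xx} = 10, g_{uu} = 10, g_{xu} = 3, giving D = 91 > 0 with g_{xx} > 0, so the point is a local minimum.
D = (10)·(10) − (3)^2 = 91.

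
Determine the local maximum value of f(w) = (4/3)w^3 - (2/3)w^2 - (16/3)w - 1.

7/3

f'(w) = 4w^2 - (4/3)w - 16/3. Setting f'(w) = 0 gives w ∈ {-1, 4/3}.
f''(w) = 8w - 4/3. f''(-1) = -28/3 < 0 ⇒ local maximum; f''(4/3) = 28/3 > 0 ⇒ local minimum.
So the local maximum value is f(-1) = 7/3.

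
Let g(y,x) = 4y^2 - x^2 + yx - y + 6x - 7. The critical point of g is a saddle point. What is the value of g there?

∂g/∂y = 8y + x - 1 = 0 and ∂g/∂x = y - 2x + 6 = 0, so (y, x) = (-4/17, 49/17).
The Hessian has g_{yy} = 8, g_{xx} = -2, g_{yx} = 1, giving D = -17 < 0, so the point is a saddle point.
g(-4/17, 49/17) = 30/17.

30/17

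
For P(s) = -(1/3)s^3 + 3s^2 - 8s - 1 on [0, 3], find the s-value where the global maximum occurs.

P'(s) = -s^2 + 6s - 8, whose only zero in [0, 3] is s = 2.
Compare values at every candidate in [0, 3]: P(0) = -1,  P(2) = -23/3,  P(3) = -7.
Hence the absolute maximum is -1 at s = 0.

0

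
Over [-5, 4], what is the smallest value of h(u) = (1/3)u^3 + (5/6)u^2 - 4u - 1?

The derivative is u^2 + (5/3)u - 4, which vanishes at u = -3 and u = 4/3.
Evaluating at the critical points and endpoints: h(-5) = -11/6; h(-3) = 19/2; h(4/3) = -329/81; h(4) = 53/3.
Hence the absolute minimum is -329/81 at u = 4/3.

-329/81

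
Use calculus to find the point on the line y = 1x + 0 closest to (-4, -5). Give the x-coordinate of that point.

Minimize D(x)^2 = (x + 4)^2 + (x + 5)^2.
d/dx[D^2] = 2(x + 4) + 2·1·(x + 5) = 0 ⇒ x = -9/2.
Then y = -9/2 and the distance is √(1/2) ≈ 0.7071.

-9/2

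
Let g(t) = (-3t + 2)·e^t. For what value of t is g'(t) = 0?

-1/3

By the product rule, g'(t) = (-3t - 1)·e^t. Since e^t > 0, the only critical point is t = -1/3.
g''(-1/3) has the same sign as -3 < 0, so this is a local maximum.
g(-1/3) = (3)·e^(-1/3) ≈ 2.1496.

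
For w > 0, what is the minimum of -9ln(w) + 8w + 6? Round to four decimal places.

h'(w) = -9/w + 8 = 0 gives w = 9/8.
h''(w) = 9/w², which is positive for w > 0, so this is a local minimum.
h(9/8) = -9·ln(9/8) + 9 + 6 ≈ 13.9400.

13.9400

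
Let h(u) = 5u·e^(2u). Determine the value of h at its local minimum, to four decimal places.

h'(u) = 5·e^(2u) + (5u)·2·e^(2u) = (10u + 5)·e^(2u). Since e^(2u) > 0, the only critical point is u = -1/2.
h''(-1/2) has the same sign as 10 > 0, so this is a local minimum.
h(-1/2) = (-5/2)·e^(-1) ≈ -0.9197.

-0.9197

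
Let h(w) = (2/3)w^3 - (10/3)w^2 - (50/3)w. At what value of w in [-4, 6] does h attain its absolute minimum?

5

Differentiating, h'(w) = 2w^2 - (20/3)w - 50/3; which vanishes at w = -5/3 and w = 5.
Candidates: h(-4) = -88/3, h(-5/3) = 1250/81, h(5) = -250/3, h(6) = -76.
The minimum over the interval is -250/3, attained at w = 5.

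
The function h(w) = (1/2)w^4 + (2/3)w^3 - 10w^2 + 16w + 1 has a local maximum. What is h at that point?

h'(w) = 2w^3 + 2w^2 - 20w + 16. Setting h'(w) = 0 gives w ∈ {-4, 1, 2}.
Second-derivative test with h''(w) = 6w^2 + 4w - 20: h''(-4) = 60 > 0 ⇒ local minimum; h''(1) = -10 < 0 ⇒ local maximum; h''(2) = 12 > 0 ⇒ local minimum.
Thus h has its local maximum at w = 1, with value 49/6.

49/6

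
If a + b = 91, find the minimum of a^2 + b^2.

8281/2

With a + b = 91, a^2 + b^2 = a^2 + (91 − a)^2.
The derivative 2a − 2(91 − a) = 4a − 182 vanishes at a = 91/2; second derivative 4 > 0, a minimum.
The minimum is 2·(91/2)^2 = 8281/2.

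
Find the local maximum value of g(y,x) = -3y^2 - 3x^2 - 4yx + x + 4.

∂g/∂y = -6y - 4x = 0 and ∂g/∂x = -4y - 6x + 1 = 0, so (y, x) = (-1/5, 3/10).
The Hessian has g_{yy} = -6, g_{xx} = -6, g_{yx} = -4, giving D = 20 > 0 with g_{yy} < 0, so the point is a local maximum.
g(-1/5, 3/10) = 83/20.

83/20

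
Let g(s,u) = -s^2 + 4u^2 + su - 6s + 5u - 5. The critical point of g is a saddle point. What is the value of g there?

∂g/∂s = -2s + u - 6 = 0 and ∂g/∂u = s + 8u + 5 = 0, so (s, u) = (-53/17, -4/17).
The Hessian has g_{ss} = -2, g_{uu} = 8, g_{su} = 1, giving D = -17 < 0, so the point is a saddle point.
g(-53/17, -4/17) = 64/17.

64/17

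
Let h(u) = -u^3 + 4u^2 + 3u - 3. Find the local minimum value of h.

-95/27

h'(u) = -3u^2 + 8u + 3. Setting h'(u) = 0 gives u ∈ {-1/3, 3}.
h''(u) = -6u + 8. h''(-1/3) = 10 > 0 ⇒ local minimum; h''(3) = -10 < 0 ⇒ local maximum.
Thus h has its local minimum at u = -1/3, with value -95/27.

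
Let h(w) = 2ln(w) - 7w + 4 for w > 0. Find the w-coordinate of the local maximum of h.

h'(w) = 2/w − 7 = 0 gives w = 2/7.
h''(w) = -2/w², which is negative for w > 0, so this is a local maximum.
h(2/7) = 2·ln(2/7) - 2 + 4 ≈ -0.5055.

2/7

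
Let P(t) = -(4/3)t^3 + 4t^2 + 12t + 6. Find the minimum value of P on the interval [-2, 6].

Differentiating, P'(t) = -4t^2 + 8t + 12; which vanishes at t = -1 and t = 3.
Evaluating at the critical points and endpoints: P(-2) = 26/3; P(-1) = -2/3; P(3) = 42; P(6) = -66.
The minimum over the interval is -66, attained at t = 6.

-66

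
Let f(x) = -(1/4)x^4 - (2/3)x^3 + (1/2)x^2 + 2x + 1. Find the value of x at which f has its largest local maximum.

1

Critical points: f'(x) = -x^3 - 2x^2 + x + 2 vanishes at x = -2, -1, 1.
Second-derivative test with f''(x) = -3x^2 - 4x + 1: f''(-2) = -3 < 0 ⇒ local maximum; f''(-1) = 2 > 0 ⇒ local minimum; f''(1) = -6 < 0 ⇒ local maximum.
The largest local maximum is f(1) = 31/12.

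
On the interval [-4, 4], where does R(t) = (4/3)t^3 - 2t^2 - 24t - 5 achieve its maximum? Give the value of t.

Differentiating, R'(t) = 4t^2 - 4t - 24; which vanishes at t = -2 and t = 3.
Evaluating at the critical points and endpoints: R(-4) = -79/3; R(-2) = 73/3; R(3) = -59; R(4) = -143/3.
So the maximum is R(-2) = 73/3.

-2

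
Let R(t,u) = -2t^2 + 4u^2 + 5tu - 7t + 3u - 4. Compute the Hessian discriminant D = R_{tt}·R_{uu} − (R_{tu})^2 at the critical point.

∂R/∂t = -4t + 5u - 7 = 0 and ∂R/∂u = 5t + 8u + 3 = 0, so (t, u) = (-71/57, 23/57).
The Hessian has R_{tt} = -4, R_{uu} = 8, R_{tu} = 5, giving D = -57 < 0, so the point is a saddle point.
D = (-4)·(8) − (5)^2 = -57.

-57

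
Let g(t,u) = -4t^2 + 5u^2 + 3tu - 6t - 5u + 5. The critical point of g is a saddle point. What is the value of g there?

435/89

∂g/∂t = -8t + 3u - 6 = 0 and ∂g/∂u = 3t + 10u - 5 = 0, so (t, u) = (-45/89, 58/89).
The Hessian has g_{tt} = -8, g_{uu} = 10, g_{tu} = 3, giving D = -89 < 0, so the point is a saddle point.
g(-45/89, 58/89) = 435/89.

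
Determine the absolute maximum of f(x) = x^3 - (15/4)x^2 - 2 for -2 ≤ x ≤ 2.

Differentiating, f'(x) = 3x^2 - (15/2)x; whose only zero in [-2, 2] is x = 0.
Evaluating at the critical points and endpoints: f(-2) = -25; f(0) = -2; f(2) = -9.
The maximum over the interval is -2, attained at x = 0.

-2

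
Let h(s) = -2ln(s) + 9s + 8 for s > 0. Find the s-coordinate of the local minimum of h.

2/9

h'(s) = -2/s + 9 = 0 gives s = 2/9.
h''(s) = 2/s², which is positive for s > 0, so this is a local minimum.
h(2/9) = -2·ln(2/9) + 2 + 8 ≈ 13.0082.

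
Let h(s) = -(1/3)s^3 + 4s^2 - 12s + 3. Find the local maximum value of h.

3

h'(s) = -s^2 + 8s - 12 = 0 at s = 2, 6.
h''(s) = -2s + 8. h''(2) = 4 > 0 ⇒ local minimum; h''(6) = -4 < 0 ⇒ local maximum.
So the local maximum value is h(6) = 3.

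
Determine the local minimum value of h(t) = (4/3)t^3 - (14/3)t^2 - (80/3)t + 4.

-92

h'(t) = 4t^2 - (28/3)t - 80/3 = 0 at t = -5/3, 4.
h''(t) = 8t - 28/3. h''(-5/3) = -68/3 < 0 ⇒ local maximum; h''(4) = 68/3 > 0 ⇒ local minimum.
So the local minimum value is h(4) = -92.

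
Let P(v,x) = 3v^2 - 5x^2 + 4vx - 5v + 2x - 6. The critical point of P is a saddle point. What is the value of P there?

-529/76

∂P/∂v = 6v + 4x - 5 = 0 and ∂P/∂x = 4v - 10x + 2 = 0, so (v, x) = (21/38, 8/19).
The Hessian has P_{vv} = 6, P_{xx} = -10, P_{vx} = 4, giving D = -76 < 0, so the point is a saddle point.
P(21/38, 8/19) = -529/76.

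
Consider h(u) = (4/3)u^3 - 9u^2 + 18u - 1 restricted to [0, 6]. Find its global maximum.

71

Differentiating, h'(u) = 4u^2 - 18u + 18; which vanishes at u = 3/2 and u = 3.
Compare values at every candidate in [0, 6]: h(0) = -1; h(3/2) = 41/4; h(3) = 8; h(6) = 71.
Hence the absolute maximum is 71 at u = 6.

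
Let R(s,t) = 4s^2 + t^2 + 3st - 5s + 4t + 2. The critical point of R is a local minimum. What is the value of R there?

-135/7

∂R/∂s = 8s + 3t - 5 = 0 and ∂R/∂t = 3s + 2t + 4 = 0, so (s, t) = (22/7, -47/7).
The Hessian has R_{ss} = 8, R_{tt} = 2, R_{st} = 3, giving D = 7 > 0 with R_{ss} > 0, so the point is a local minimum.
R(22/7, -47/7) = -135/7.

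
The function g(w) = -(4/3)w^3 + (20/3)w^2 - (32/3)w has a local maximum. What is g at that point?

-16/3

Critical points: g'(w) = -4w^2 + (40/3)w - 32/3 vanishes at w = 4/3, 2.
g''(w) = -8w + 40/3. g''(4/3) = 8/3 > 0 ⇒ local minimum; g''(2) = -8/3 < 0 ⇒ local maximum.
Thus g has its local maximum at w = 2, with value -16/3.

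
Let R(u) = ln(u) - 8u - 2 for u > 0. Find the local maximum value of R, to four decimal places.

R'(u) = 1/u − 8 = 0 gives u = 1/8.
R''(u) = -1/u², which is negative for u > 0, so this is a local maximum.
R(1/8) = 1·ln(1/8) - 1 - 2 ≈ -5.0794.

-5.0794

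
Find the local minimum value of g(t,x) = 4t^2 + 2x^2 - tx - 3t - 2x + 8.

∂g/∂t = 8t - x - 3 = 0 and ∂g/∂x = -t + 4x - 2 = 0, so (t, x) = (14/31, 19/31).
The Hessian has g_{tt} = 8, g_{xx} = 4, g_{tx} = -1, giving D = 31 > 0 with g_{tt} > 0, so the point is a local minimum.
g(14/31, 19/31) = 208/31.

208/31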